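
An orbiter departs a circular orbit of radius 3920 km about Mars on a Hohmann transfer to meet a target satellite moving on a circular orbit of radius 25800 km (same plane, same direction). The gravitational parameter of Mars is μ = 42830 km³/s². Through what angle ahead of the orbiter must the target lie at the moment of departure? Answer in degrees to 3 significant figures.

Transfer-ellipse semi-major axis a_t = (r₁ + r₂)/2 = (3920 + 25800)/2 = 14860 km.
Transfer time t = π√(a_t³/μ) = 27498.2 s.
The target's mean motion on its circular orbit is ω₂ = √(μ/r₂³) = 4.99395×10^-5 rad/s.
Angle swept by the target during transfer: ω₂·t = 1.3732 rad = 78.68°.
Arrival is 180° from departure on the ellipse, so φ = 180° − 78.68° = 101°.

φ = 101°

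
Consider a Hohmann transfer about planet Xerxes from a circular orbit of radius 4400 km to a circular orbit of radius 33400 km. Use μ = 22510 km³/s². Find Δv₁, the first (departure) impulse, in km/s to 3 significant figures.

Δv₁ = 0.745 km/s

The Hohmann ellipse has a_t = (r₁ + r₂)/2 = 18900 km.
On the circular orbit at r = 4400 km, v_c = √(μ/r) = 2.262 km/s.
Vis-viva on the transfer ellipse at r = 4400 km gives v_t = √[μ(2/r − 1/a_t)] = 3.007 km/s.
Δv₁ = |v_t − v_c| = |3.007 − 2.262| = 0.7450 km/s.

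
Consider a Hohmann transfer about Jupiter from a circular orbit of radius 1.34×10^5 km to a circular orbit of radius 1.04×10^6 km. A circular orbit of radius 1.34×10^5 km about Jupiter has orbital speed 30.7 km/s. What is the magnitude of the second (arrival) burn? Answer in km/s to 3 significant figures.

Δv₂ = 5.75 km/s

From the circular-orbit relation v² = μ/r at r = 1.34×10^5 km: μ = v²r = (30.7)² × 1.34×10^5 = 1.26294×10^8 km³/s².
Semi-major axis of the transfer orbit: a_t = (1.340×10^5 + 1.040×10^6)/2 = 5.870×10^5 km.
Circular speed at r = 1.040×10^6 km: v_c = √(μ/r) = 11.02 km/s.
Transfer-orbit speed at the same r (vis-viva, a = a_t): v_t = √[μ(2/r − 1/a_t)] = 5.265 km/s.
Δv₂ = |v_t − v_c| = |5.265 − 11.02| = 5.755 km/s.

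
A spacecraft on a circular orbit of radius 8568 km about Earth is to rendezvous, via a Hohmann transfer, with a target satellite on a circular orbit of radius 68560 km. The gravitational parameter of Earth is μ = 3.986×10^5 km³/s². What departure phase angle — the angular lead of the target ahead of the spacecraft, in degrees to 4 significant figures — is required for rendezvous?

The Hohmann ellipse has a_t = (r₁ + r₂)/2 = 38564 km.
Transfer time t = π√(a_t³/μ) = 37684 s.
Target angular speed ω₂ = √(μ/r₂³) = 3.5169×10^-5 rad/s.
Angle swept by the target during transfer: ω₂·t = 1.3253 rad = 75.93°.
Arrival is 180° from departure on the ellipse, so φ = 180° − 75.93° = 104.1°.

φ = 104.1°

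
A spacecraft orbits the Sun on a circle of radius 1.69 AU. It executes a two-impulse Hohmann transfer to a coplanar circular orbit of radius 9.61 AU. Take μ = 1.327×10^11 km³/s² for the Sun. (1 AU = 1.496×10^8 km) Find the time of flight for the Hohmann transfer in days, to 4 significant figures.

In km: r₁ = 1.69 × 1.496×10^8 = 2.52824×10^8 km; r₂ = 9.61 × 1.496×10^8 = 1.437656×10^9 km.
Transfer-ellipse semi-major axis a_t = (r₁ + r₂)/2 = (2.52824×10^8 + 1.437656×10^9)/2 = 8.4524×10^8 km.
Half the transfer-orbit period gives t = π√(a_t³/μ) = 2.119×10^8 s.
Converting: 2.119×10^8 s ÷ 86400 s/day = 2453 days.

t = 2453 days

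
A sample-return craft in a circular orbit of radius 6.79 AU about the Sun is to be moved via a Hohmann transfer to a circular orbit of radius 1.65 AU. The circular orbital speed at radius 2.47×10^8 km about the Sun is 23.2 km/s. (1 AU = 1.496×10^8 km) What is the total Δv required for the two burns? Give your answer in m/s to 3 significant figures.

Δv = 10500 m/s

From the circular-orbit relation v² = μ/r at r = 2.47×10^8 km: μ = v²r = (23.2)² × 2.47×10^8 = 1.32945×10^11 km³/s².
In km: r₁ = 6.79 × 1.496×10^8 = 1.015784×10^9 km; r₂ = 1.65 × 1.496×10^8 = 2.4684×10^8 km.
Semi-major axis of the transfer orbit: a_t = (1.015784×10^9 + 2.4684×10^8)/2 = 6.31312×10^8 km.
Circular speed at r₁: v₁ = √(μ/r₁) = √(1.32945×10^11/1.015784×10^9) = 11.4403 km/s.
On the transfer ellipse at r₁, vis-viva gives v_a = √[μ(2/r₁ − 1/a_t)] = 7.15355 km/s.
First burn Δv₁ = |v_a − v₁| = 4.287 km/s.
Circular speed at r₂: v₂ = √(μ/r₂) = 23.21 km/s.
Transfer-orbit speed at r₂: v_p = √[μ(2/r₂ − 1/a_t)] = 29.44 km/s.
Second burn Δv₂ = |v₂ − v_p| = 6.230 km/s.
Total Δv = Δv₁ + Δv₂ = 10.52 km/s.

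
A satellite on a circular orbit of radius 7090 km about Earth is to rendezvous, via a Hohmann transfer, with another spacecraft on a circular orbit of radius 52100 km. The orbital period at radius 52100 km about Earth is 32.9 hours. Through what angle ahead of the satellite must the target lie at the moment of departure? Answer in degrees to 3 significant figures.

φ = 103°

From Kepler's third law T² = 4π²r³/μ at r = 52100 km, T = 32.9 hours = 32.9 × 3600 s = 1.1844×10^5 s: μ = 4π²r³/T² = 3.97994×10^5 km³/s².
Semi-major axis of the transfer orbit: a_t = (7090 + 52100)/2 = 29595 km.
The half-period of the transfer ellipse is t = π√(a_t³/μ) = 25350 s.
Target angular speed ω₂ = √(μ/r₂³) = 5.305×10^-5 rad/s.
Angle swept by the target during transfer: ω₂·t = 1.345 rad = 77.06°.
The satellite traverses 180° on the transfer ellipse, so the target must lead by 180° − 77.06° = 103°.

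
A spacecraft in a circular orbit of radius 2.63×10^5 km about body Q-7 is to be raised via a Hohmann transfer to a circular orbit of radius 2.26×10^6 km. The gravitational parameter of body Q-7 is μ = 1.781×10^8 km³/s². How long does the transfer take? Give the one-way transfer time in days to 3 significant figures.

The Hohmann ellipse has a_t = (r₁ + r₂)/2 = 1.2615×10^6 km.
By Kepler's third law the transfer-orbit period is T = 2π√(a_t³/μ), so t = T/2 = 3.335×10^5 s.
Converting: 3.335×10^5 s ÷ 86400 s/day = 3.86 days.

t = 3.86 days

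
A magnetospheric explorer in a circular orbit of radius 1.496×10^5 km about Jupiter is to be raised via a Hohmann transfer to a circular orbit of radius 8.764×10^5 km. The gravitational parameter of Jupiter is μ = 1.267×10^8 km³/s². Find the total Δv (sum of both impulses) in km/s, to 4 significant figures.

Semi-major axis of the transfer orbit: a_t = (1.496×10^5 + 8.764×10^5)/2 = 5.130×10^5 km.
At r₁ the circular-orbit speed is v₁ = √(μ/r₁) = 29.102 km/s.
Transfer-orbit speed at r₁ (v² = μ(2/r − 1/a)): v_p = √[μ(2/r₁ − 1/a_t)] = 38.038 km/s.
First burn Δv₁ = |v_p − v₁| = 8.936 km/s.
At r₂, v₂ = √(μ/r₂) = 12.024 km/s.
Transfer-orbit speed at r₂: v_a = √[μ(2/r₂ − 1/a_t)] = 6.4930 km/s.
Second burn Δv₂ = |v₂ − v_a| = 5.531 km/s.
Δv = Δv₁ + Δv₂ = 8.936 + 5.531 = 14.47 km/s.

Δv = 14.47 km/s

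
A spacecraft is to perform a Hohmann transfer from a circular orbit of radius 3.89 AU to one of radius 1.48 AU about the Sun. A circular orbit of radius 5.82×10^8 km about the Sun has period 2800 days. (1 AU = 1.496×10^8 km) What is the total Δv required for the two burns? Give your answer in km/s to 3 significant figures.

From Kepler's third law T² = 4π²r³/μ at r = 5.82×10^8 km, T = 2800 days = 2800 × 86400 s = 2.4192×10^8 s: μ = 4π²r³/T² = 1.32980×10^11 km³/s².
In km: r₁ = 3.89 × 1.496×10^8 = 5.81944×10^8 km; r₂ = 1.48 × 1.496×10^8 = 2.21408×10^8 km.
Semi-major axis of the transfer orbit: a_t = (5.81944×10^8 + 2.21408×10^8)/2 = 4.01676×10^8 km.
At r₁ the circular-orbit speed is v₁ = √(μ/r₁) = 15.1165 km/s.
On the transfer ellipse at r₁, vis-viva equation gives v_a = √[μ(2/r₁ − 1/a_t)] = 11.2230 km/s.
First burn Δv₁ = |v_a − v₁| = 3.8935 km/s.
Circular speed at r₂: v₂ = √(μ/r₂) = 24.5073 km/s.
Transfer-orbit speed at r₂: v_p = √[μ(2/r₂ − 1/a_t)] = 29.4984 km/s.
Second burn Δv₂ = |v₂ − v_p| = 4.9911 km/s.
Total Δv = Δv₁ + Δv₂ = 8.885 km/s.

Δv = 8.88 km/s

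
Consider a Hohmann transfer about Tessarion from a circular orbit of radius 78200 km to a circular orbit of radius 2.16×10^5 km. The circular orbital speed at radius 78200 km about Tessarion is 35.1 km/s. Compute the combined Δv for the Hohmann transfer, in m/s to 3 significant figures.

Δv = 13200 m/s

From the circular-orbit relation v² = μ/r at r = 78200 km: μ = v²r = (35.1)² × 78200 = 9.63432×10^7 km³/s².
Transfer-ellipse semi-major axis a_t = (r₁ + r₂)/2 = (78200 + 2.160×10^5)/2 = 1.471×10^5 km.
At r₁ the circular-orbit speed is v₁ = √(μ/r₁) = 35.100 km/s.
Transfer-orbit speed at r₁ (v² = μ(2/r − 1/a)): v_p = √[μ(2/r₁ − 1/a_t)] = 42.533 km/s.
First burn Δv₁ = |v_p − v₁| = 7.433 km/s.
Circular speed at r₂: v₂ = √(μ/r₂) = 21.1195 km/s.
Transfer-orbit speed at r₂: v_a = √[μ(2/r₂ − 1/a_t)] = 15.3986 km/s.
Second burn Δv₂ = |v₂ − v_a| = 5.721 km/s.
Δv = Δv₁ + Δv₂ = 7.433 + 5.721 = 13.15 km/s.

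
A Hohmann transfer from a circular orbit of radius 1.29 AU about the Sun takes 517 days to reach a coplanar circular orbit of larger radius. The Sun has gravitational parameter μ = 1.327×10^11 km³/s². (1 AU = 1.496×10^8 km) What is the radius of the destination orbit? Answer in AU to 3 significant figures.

In km: r₁ = 1.29 × 1.496×10^8 = 1.92984×10^8 km.
Transfer time t = 517 days = 4.46688×10^7 s, and t = π√(a_t³/μ).
So a_t = (μ t²/π²)^(1/3) = (1.327×10^11 × (4.46688×10^7)² / π²)^(1/3) = 2.9936×10^8 km.
Since a_t = (r₁ + r₂)/2, r₂ = 2a_t − r₁ = 2×2.9936×10^8 − 1.92984×10^8 = 4.05736×10^8 km.
In AU: r₂ = 4.05736×10^8 / 1.496×10^8 = 2.71 AU.

r₂ = 2.71 AU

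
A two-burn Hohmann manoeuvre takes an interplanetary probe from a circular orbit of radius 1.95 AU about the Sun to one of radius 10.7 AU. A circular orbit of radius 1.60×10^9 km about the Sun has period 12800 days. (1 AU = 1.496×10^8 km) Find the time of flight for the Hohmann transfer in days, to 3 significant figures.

From Kepler's third law T² = 4π²r³/μ at r = 1.60×10^9 km, T = 12800 days = 12800 × 86400 s = 1.10592×10^9 s: μ = 4π²r³/T² = 1.32212×10^11 km³/s².
In km: r₁ = 1.95 × 1.496×10^8 = 2.9172×10^8 km; r₂ = 10.7 × 1.496×10^8 = 1.60072×10^9 km.
Semi-major axis of the transfer orbit: a_t = (2.9172×10^8 + 1.60072×10^9)/2 = 9.4622×10^8 km.
By Kepler's third law the transfer-orbit period is T = 2π√(a_t³/μ), so t = T/2 = 2.515×10^8 s.
Converting: 2.515×10^8 s ÷ 86400 s/day = 2910 days.

t = 2910 days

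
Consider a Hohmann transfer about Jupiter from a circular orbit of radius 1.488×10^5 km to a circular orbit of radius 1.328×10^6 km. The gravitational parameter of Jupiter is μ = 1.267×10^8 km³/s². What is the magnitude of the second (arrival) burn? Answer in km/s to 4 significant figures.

Δv₂ = 5.383 km/s

The Hohmann ellipse has a_t = (r₁ + r₂)/2 = 7.384×10^5 km.
On the circular orbit at r = 1.328×10^6 km, v_c = √(μ/r) = 9.768 km/s.
Vis-viva on the transfer ellipse at r = 1.328×10^6 km gives v_t = √[μ(2/r − 1/a_t)] = 4.385 km/s.
Δv₂ = |v_t − v_c| = |4.385 − 9.768| = 5.383 km/s.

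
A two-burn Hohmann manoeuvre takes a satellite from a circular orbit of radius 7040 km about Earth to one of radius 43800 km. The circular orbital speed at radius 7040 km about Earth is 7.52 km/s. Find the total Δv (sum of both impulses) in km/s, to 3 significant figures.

Δv = 3.78 km/s

From the circular-orbit relation v² = μ/r at r = 7040 km: μ = v²r = (7.52)² × 7040 = 3.98115×10^5 km³/s².
Transfer-ellipse semi-major axis a_t = (r₁ + r₂)/2 = (7040 + 43800)/2 = 25420 km.
Circular speed at r₁: v₁ = √(μ/r₁) = √(3.98115×10^5/7040) = 7.520 km/s.
On the transfer ellipse at r₁, vis-viva gives v_p = √[μ(2/r₁ − 1/a_t)] = 9.871 km/s.
First burn Δv₁ = |v_p − v₁| = 2.351 km/s.
At r₂, v₂ = √(μ/r₂) = 3.015 km/s.
Transfer-orbit speed at r₂: v_a = √[μ(2/r₂ − 1/a_t)] = 1.587 km/s.
Second burn Δv₂ = |v₂ − v_a| = 1.428 km/s.
Total Δv = Δv₁ + Δv₂ = 3.779 km/s.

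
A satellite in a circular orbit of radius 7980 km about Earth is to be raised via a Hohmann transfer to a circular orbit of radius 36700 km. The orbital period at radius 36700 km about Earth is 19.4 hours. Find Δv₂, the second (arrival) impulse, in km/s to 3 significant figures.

Δv₂ = 1.33 km/s

From Kepler's third law T² = 4π²r³/μ at r = 36700 km, T = 19.4 hours = 19.4 × 3600 s = 69840 s: μ = 4π²r³/T² = 4.00082×10^5 km³/s².
The Hohmann ellipse has a_t = (r₁ + r₂)/2 = 22340 km.
Circular speed at r = 36700 km: v_c = √(μ/r) = 3.3017 km/s.
Vis-viva on the transfer ellipse at r = 36700 km gives v_t = √[μ(2/r − 1/a_t)] = 1.9733 km/s.
Δv₂ = |v_t − v_c| = |1.9733 − 3.3017| = 1.328 km/s.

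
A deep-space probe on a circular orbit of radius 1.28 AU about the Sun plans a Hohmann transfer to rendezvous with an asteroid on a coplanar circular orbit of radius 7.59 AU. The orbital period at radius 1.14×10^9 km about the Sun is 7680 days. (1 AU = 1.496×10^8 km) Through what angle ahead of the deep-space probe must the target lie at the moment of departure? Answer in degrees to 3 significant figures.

From Kepler's third law T² = 4π²r³/μ at r = 1.14×10^9 km, T = 7680 days = 7680 × 86400 s = 6.63552×10^8 s: μ = 4π²r³/T² = 1.32839×10^11 km³/s².
In km: r₁ = 1.28 × 1.496×10^8 = 1.91488×10^8 km; r₂ = 7.59 × 1.496×10^8 = 1.135464×10^9 km.
Semi-major axis of the transfer orbit: a_t = (1.91488×10^8 + 1.135464×10^9)/2 = 6.63476×10^8 km.
The half-period of the transfer ellipse is t = π√(a_t³/μ) = 1.473×10^8 s.
Target angular speed ω₂ = √(μ/r₂³) = 9.526×10^-9 rad/s.
Angle swept by the target during transfer: ω₂·t = 1.4032 rad = 80.40°.
The deep-space probe traverses 180° on the transfer ellipse, so the target must lead by 180° − 80.40° = 99.6°.

φ = 99.6°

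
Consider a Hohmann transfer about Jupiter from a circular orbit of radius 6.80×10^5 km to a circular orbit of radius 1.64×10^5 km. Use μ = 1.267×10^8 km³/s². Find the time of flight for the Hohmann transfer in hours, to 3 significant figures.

Semi-major axis of the transfer orbit: a_t = (6.800×10^5 + 1.640×10^5)/2 = 4.220×10^5 km.
Half the transfer-orbit period gives t = π√(a_t³/μ) = 76510 s.
Converting: 76510 s ÷ 3600 s/hour = 21.3 hours.

t = 21.3 hours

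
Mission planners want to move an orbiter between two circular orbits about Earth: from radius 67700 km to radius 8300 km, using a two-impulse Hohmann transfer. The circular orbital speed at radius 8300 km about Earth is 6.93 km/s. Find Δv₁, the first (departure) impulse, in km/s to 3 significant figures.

From the circular-orbit relation v² = μ/r at r = 8300 km: μ = v²r = (6.93)² × 8300 = 3.98607×10^5 km³/s².
Transfer-ellipse semi-major axis a_t = (r₁ + r₂)/2 = (67700 + 8300)/2 = 38000 km.
Circular speed at r = 67700 km: v_c = √(μ/r) = 2.426 km/s.
Transfer-orbit speed at the same r (vis-viva, a = a_t): v_t = √[μ(2/r − 1/a_t)] = 1.134 km/s.
Δv₁ = |v_t − v_c| = |1.134 − 2.426| = 1.292 km/s.

Δv₁ = 1.29 km/s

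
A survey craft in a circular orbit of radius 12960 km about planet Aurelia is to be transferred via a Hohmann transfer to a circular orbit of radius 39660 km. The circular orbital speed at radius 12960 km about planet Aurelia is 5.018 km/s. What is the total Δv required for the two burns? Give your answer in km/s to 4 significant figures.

From the circular-orbit relation v² = μ/r at r = 12960 km: μ = v²r = (5.018)² × 12960 = 3.26337×10^5 km³/s².
The Hohmann ellipse has a_t = (r₁ + r₂)/2 = 26310 km.
Circular speed at r₁: v₁ = √(μ/r₁) = √(3.26337×10^5/12960) = 5.018 km/s.
Transfer-orbit speed at r₁ (v² = μ(2/r − 1/a)): v_p = √[μ(2/r₁ − 1/a_t)] = 6.161 km/s.
First burn Δv₁ = |v_p − v₁| = 1.143 km/s.
Circular speed at r₂: v₂ = √(μ/r₂) = 2.868513 km/s.
Transfer-orbit speed at r₂: v_a = √[μ(2/r₂ − 1/a_t)] = 2.013255 km/s.
Second burn Δv₂ = |v₂ − v_a| = 0.8553 km/s.
Δv = Δv₁ + Δv₂ = 1.143 + 0.8553 = 1.998 km/s.

Δv = 1.998 km/s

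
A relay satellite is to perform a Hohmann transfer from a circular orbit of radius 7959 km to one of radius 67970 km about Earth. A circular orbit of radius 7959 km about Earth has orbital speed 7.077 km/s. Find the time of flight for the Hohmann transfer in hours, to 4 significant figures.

From the circular-orbit relation v² = μ/r at r = 7959 km: μ = v²r = (7.077)² × 7959 = 3.98618×10^5 km³/s².
The Hohmann ellipse has a_t = (r₁ + r₂)/2 = 37964.5 km.
Half the transfer-orbit period gives t = π√(a_t³/μ) = 36808 s.
Converting: 36808 s ÷ 3600 s/hour = 10.22 hours.

t = 10.22 hours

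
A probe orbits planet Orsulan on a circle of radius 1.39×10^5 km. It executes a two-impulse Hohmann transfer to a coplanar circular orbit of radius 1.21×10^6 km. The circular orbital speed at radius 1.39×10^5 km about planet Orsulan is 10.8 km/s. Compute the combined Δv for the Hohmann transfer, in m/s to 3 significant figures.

From the circular-orbit relation v² = μ/r at r = 1.39×10^5 km: μ = v²r = (10.8)² × 1.39×10^5 = 1.62130×10^7 km³/s².
The Hohmann ellipse has a_t = (r₁ + r₂)/2 = 6.745×10^5 km.
Circular speed at r₁: v₁ = √(μ/r₁) = √(1.62130×10^7/1.390×10^5) = 10.800 km/s.
Transfer-orbit speed at r₁ (v² = μ(2/r − 1/a)): v_p = √[μ(2/r₁ − 1/a_t)] = 14.465 km/s.
First burn Δv₁ = |v_p − v₁| = 3.665 km/s.
At r₂, v₂ = √(μ/r₂) = 3.6605 km/s.
Transfer-orbit speed at r₂: v_a = √[μ(2/r₂ − 1/a_t)] = 1.6617 km/s.
Second burn Δv₂ = |v₂ − v_a| = 1.999 km/s.
Total Δv = Δv₁ + Δv₂ = 5.664 km/s.

Δv = 5660 m/s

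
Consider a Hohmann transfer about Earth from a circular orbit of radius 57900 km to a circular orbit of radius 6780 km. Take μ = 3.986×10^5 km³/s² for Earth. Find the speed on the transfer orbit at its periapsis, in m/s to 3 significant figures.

The Hohmann ellipse has a_t = (r₁ + r₂)/2 = 32340 km.
At periapsis, r = 6780 km.
From the vis-viva equation, v = √[μ(2/r − 1/a_t)] = 10.26 km/s.

v = 10300 m/s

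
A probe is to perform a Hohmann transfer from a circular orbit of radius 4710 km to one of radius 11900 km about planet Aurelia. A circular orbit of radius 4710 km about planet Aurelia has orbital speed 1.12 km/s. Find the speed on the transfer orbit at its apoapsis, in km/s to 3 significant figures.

v = 0.531 km/s

From the circular-orbit relation v² = μ/r at r = 4710 km: μ = v²r = (1.12)² × 4710 = 5908.22 km³/s².
Transfer-ellipse semi-major axis a_t = (r₁ + r₂)/2 = (4710 + 11900)/2 = 8305 km.
The apoapsis of the transfer ellipse is at r = 11900 km.
From the vis-viva equation, v = √[μ(2/r − 1/a_t)] = 0.5306 km/s.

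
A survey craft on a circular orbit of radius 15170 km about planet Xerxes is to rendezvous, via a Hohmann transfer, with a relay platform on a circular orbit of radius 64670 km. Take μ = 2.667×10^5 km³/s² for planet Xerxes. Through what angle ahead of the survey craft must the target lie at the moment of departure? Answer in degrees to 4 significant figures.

φ = 92.70°

Transfer-ellipse semi-major axis a_t = (r₁ + r₂)/2 = (15170 + 64670)/2 = 39920 km.
The half-period of the transfer ellipse is t = π√(a_t³/μ) = 48520 s.
The target's mean motion on its circular orbit is ω₂ = √(μ/r₂³) = 3.1402×10^-5 rad/s.
Angle swept by the target during transfer: ω₂·t = 1.5236 rad = 87.30°.
Arrival is 180° from departure on the ellipse, so φ = 180° − 87.30° = 92.70°.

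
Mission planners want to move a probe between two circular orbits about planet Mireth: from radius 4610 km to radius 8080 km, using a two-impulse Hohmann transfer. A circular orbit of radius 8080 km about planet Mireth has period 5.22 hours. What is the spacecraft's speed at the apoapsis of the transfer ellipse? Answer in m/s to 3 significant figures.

From Kepler's third law T² = 4π²r³/μ at r = 8080 km, T = 5.22 hours = 5.22 × 3600 s = 18792 s: μ = 4π²r³/T² = 58972.3 km³/s².
Transfer-ellipse semi-major axis a_t = (r₁ + r₂)/2 = (4610 + 8080)/2 = 6345 km.
At apoapsis, r = 8080 km.
From the vis-viva equation, v = √[μ(2/r − 1/a_t)] = 2.303 km/s.

v = 2300 m/s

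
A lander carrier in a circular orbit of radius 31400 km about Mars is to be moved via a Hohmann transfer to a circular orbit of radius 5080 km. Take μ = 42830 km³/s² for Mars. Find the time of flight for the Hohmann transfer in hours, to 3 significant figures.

The Hohmann ellipse has a_t = (r₁ + r₂)/2 = 18240 km.
Half the transfer-orbit period gives t = π√(a_t³/μ) = 37390 s.
Converting: 37390 s ÷ 3600 s/hour = 10.4 hours.

t = 10.4 hours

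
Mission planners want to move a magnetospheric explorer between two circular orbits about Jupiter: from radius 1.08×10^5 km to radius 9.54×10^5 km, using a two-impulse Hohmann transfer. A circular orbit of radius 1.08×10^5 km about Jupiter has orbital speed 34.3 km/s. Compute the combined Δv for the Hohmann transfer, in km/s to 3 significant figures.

From the circular-orbit relation v² = μ/r at r = 1.08×10^5 km: μ = v²r = (34.3)² × 1.08×10^5 = 1.27061×10^8 km³/s².
Transfer-ellipse semi-major axis a_t = (r₁ + r₂)/2 = (1.080×10^5 + 9.540×10^5)/2 = 5.310×10^5 km.
At r₁ the circular-orbit speed is v₁ = √(μ/r₁) = 34.30 km/s.
Transfer-orbit speed at r₁ (vis-viva): v_p = √[μ(2/r₁ − 1/a_t)] = 45.97 km/s.
First burn Δv₁ = |v_p − v₁| = 11.67 km/s.
At r₂, v₂ = √(μ/r₂) = 11.541 km/s.
Transfer-orbit speed at r₂: v_a = √[μ(2/r₂ − 1/a_t)] = 5.2047 km/s.
Second burn Δv₂ = |v₂ − v_a| = 6.336 km/s.
Δv = Δv₁ + Δv₂ = 11.67 + 6.336 = 18.01 km/s.

Δv = 18.0 km/s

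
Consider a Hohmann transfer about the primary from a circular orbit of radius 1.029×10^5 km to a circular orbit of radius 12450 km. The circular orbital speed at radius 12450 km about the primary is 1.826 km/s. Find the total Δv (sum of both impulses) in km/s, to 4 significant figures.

Δv = 0.9531 km/s

From the circular-orbit relation v² = μ/r at r = 12450 km: μ = v²r = (1.826)² × 12450 = 41511.7 km³/s².
Semi-major axis of the transfer orbit: a_t = (1.029×10^5 + 12450)/2 = 57675 km.
Circular speed at r₁: v₁ = √(μ/r₁) = √(41511.7/1.029×10^5) = 0.6352 km/s.
Transfer-orbit speed at r₁ (vis-viva equation): v_a = √[μ(2/r₁ − 1/a_t)] = 0.2951 km/s.
First burn Δv₁ = |v_a − v₁| = 0.3401 km/s.
Circular speed at r₂: v₂ = √(μ/r₂) = 1.826 km/s.
Transfer-orbit speed at r₂: v_p = √[μ(2/r₂ − 1/a_t)] = 2.439 km/s.
Second burn Δv₂ = |v₂ − v_p| = 0.6130 km/s.
Δv = Δv₁ + Δv₂ = 0.3401 + 0.6130 = 0.9531 km/s.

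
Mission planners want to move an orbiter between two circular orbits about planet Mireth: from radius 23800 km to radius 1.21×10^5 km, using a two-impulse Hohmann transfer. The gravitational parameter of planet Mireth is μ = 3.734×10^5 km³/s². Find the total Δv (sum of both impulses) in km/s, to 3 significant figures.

Transfer-ellipse semi-major axis a_t = (r₁ + r₂)/2 = (23800 + 1.210×10^5)/2 = 72400 km.
At r₁ the circular-orbit speed is v₁ = √(μ/r₁) = 3.9609 km/s.
Transfer-orbit speed at r₁ (v² = μ(2/r − 1/a)): v_p = √[μ(2/r₁ − 1/a_t)] = 5.1206 km/s.
First burn Δv₁ = |v_p − v₁| = 1.1597 km/s.
Circular speed at r₂: v₂ = √(μ/r₂) = 1.75669 km/s.
Transfer-orbit speed at r₂: v_a = √[μ(2/r₂ − 1/a_t)] = 1.00720 km/s.
Second burn Δv₂ = |v₂ − v_a| = 0.74949 km/s.
Total Δv = Δv₁ + Δv₂ = 1.909 km/s.

Δv = 1.91 km/s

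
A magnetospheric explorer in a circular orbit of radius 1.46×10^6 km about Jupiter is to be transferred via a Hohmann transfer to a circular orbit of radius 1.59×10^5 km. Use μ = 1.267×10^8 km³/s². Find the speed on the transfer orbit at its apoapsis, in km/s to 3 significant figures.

Transfer-ellipse semi-major axis a_t = (r₁ + r₂)/2 = (1.460×10^6 + 1.590×10^5)/2 = 8.095×10^5 km.
At apoapsis, r = 1.460×10^6 km.
Applying v² = μ(2/r − 1/a_t): v = 4.129 km/s.

v = 4.13 km/s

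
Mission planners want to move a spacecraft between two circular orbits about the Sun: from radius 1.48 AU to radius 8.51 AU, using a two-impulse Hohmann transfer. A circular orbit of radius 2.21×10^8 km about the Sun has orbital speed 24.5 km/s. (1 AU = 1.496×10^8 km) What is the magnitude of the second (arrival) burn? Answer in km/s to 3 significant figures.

Δv₂ = 4.65 km/s

From the circular-orbit relation v² = μ/r at r = 2.21×10^8 km: μ = v²r = (24.5)² × 2.21×10^8 = 1.32655×10^11 km³/s².
In km: r₁ = 1.48 × 1.496×10^8 = 2.21408×10^8 km; r₂ = 8.51 × 1.496×10^8 = 1.273096×10^9 km.
Semi-major axis of the transfer orbit: a_t = (2.21408×10^8 + 1.273096×10^9)/2 = 7.47252×10^8 km.
On the circular orbit at r = 1.273096×10^9 km, v_c = √(μ/r) = 10.2078 km/s.
Vis-viva on the transfer ellipse at r = 1.273096×10^9 km gives v_t = √[μ(2/r − 1/a_t)] = 5.55642 km/s.
Δv₂ = |v_t − v_c| = |5.55642 − 10.2078| = 4.651 km/s.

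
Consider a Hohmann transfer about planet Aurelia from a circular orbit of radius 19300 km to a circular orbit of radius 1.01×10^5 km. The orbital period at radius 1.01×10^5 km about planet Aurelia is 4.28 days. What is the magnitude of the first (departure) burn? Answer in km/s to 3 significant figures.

Δv₁ = 1.16 km/s

From Kepler's third law T² = 4π²r³/μ at r = 1.01×10^5 km, T = 4.28 days = 4.28 × 86400 s = 3.69792×10^5 s: μ = 4π²r³/T² = 2.97446×10^5 km³/s².
Transfer-ellipse semi-major axis a_t = (r₁ + r₂)/2 = (19300 + 1.010×10^5)/2 = 60150 km.
On the circular orbit at r = 19300 km, v_c = √(μ/r) = 3.926 km/s.
Vis-viva on the transfer ellipse at r = 19300 km gives v_t = √[μ(2/r − 1/a_t)] = 5.087 km/s.
Δv₁ = |v_t − v_c| = |5.087 − 3.926| = 1.161 km/s.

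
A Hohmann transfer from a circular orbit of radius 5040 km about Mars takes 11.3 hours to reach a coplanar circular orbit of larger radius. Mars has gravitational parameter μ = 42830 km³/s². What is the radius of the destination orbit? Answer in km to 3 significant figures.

r₂ = 33500 km

Transfer time t = 11.3 hours = 40680 s, and t = π√(a_t³/μ).
So a_t = (μ t²/π²)^(1/3) = (42830 × (40680)² / π²)^(1/3) = 19293 km.
Since a_t = (r₁ + r₂)/2, r₂ = 2a_t − r₁ = 2×19293 − 5040 = 33546 km.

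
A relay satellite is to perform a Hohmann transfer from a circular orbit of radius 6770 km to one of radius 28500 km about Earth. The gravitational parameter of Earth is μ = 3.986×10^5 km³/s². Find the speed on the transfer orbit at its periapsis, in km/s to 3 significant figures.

v = 9.75 km/s

Semi-major axis of the transfer orbit: a_t = (6770 + 28500)/2 = 17635 km.
At periapsis, r = 6770 km.
Applying v² = μ(2/r − 1/a_t): v = 9.755 km/s.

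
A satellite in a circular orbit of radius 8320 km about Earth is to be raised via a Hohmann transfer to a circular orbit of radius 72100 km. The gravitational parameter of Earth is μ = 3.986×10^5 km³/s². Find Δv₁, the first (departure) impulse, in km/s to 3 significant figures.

Transfer-ellipse semi-major axis a_t = (r₁ + r₂)/2 = (8320 + 72100)/2 = 40210 km.
Circular speed at r = 8320 km: v_c = √(μ/r) = 6.9216 km/s.
Transfer-orbit speed at the same r (vis-viva, a = a_t): v_t = √[μ(2/r − 1/a_t)] = 9.2685 km/s.
Δv₁ = |v_t − v_c| = |9.2685 − 6.9216| = 2.347 km/s.

Δv₁ = 2.35 km/s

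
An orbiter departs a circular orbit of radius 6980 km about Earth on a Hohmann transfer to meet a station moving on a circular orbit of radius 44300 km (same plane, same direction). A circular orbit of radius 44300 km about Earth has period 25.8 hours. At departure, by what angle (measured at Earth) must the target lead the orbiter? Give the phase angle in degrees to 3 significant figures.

φ = 101°

From Kepler's third law T² = 4π²r³/μ at r = 44300 km, T = 25.8 hours = 25.8 × 3600 s = 92880 s: μ = 4π²r³/T² = 3.97857×10^5 km³/s².
The Hohmann ellipse has a_t = (r₁ + r₂)/2 = 25640 km.
The half-period of the transfer ellipse is t = π√(a_t³/μ) = 20449 s.
Target angular speed ω₂ = √(μ/r₂³) = 6.7648×10^-5 rad/s.
Angle swept by the target during transfer: ω₂·t = 1.3833 rad = 79.26°.
The orbiter traverses 180° on the transfer ellipse, so the target must lead by 180° − 79.26° = 101°.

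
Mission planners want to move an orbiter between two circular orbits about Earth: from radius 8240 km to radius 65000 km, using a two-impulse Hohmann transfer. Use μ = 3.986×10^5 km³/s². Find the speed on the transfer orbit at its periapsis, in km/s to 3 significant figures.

v = 9.27 km/s

Semi-major axis of the transfer orbit: a_t = (8240 + 65000)/2 = 36620 km.
The periapsis of the transfer ellipse is at r = 8240 km.
From the vis-viva equation, v = √[μ(2/r − 1/a_t)] = 9.266 km/s.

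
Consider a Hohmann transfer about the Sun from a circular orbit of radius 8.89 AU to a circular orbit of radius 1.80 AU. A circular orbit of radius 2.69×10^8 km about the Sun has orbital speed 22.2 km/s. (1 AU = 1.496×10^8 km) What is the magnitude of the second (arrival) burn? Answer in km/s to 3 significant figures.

Δv₂ = 6.43 km/s

From the circular-orbit relation v² = μ/r at r = 2.69×10^8 km: μ = v²r = (22.2)² × 2.69×10^8 = 1.32574×10^11 km³/s².
In km: r₁ = 8.89 × 1.496×10^8 = 1.329944×10^9 km; r₂ = 1.80 × 1.496×10^8 = 2.6928×10^8 km.
Semi-major axis of the transfer orbit: a_t = (1.329944×10^9 + 2.6928×10^8)/2 = 7.99612×10^8 km.
On the circular orbit at r = 2.6928×10^8 km, v_c = √(μ/r) = 22.1885 km/s.
Vis-viva on the transfer ellipse at r = 2.6928×10^8 km gives v_t = √[μ(2/r − 1/a_t)] = 28.6157 km/s.
Δv₂ = |v_t − v_c| = |28.6157 − 22.1885| = 6.427 km/s.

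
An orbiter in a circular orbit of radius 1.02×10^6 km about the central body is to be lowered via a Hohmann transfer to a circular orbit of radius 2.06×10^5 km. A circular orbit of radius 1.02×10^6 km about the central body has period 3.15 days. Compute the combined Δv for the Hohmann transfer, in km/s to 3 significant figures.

Δv = 25.1 km/s

From Kepler's third law T² = 4π²r³/μ at r = 1.02×10^6 km, T = 3.15 days = 3.15 × 86400 s = 2.7216×10^5 s: μ = 4π²r³/T² = 5.65603×10^8 km³/s².
The Hohmann ellipse has a_t = (r₁ + r₂)/2 = 6.130×10^5 km.
Circular speed at r₁: v₁ = √(μ/r₁) = √(5.65603×10^8/1.020×10^6) = 23.548 km/s.
Transfer-orbit speed at r₁ (vis-viva): v_a = √[μ(2/r₁ − 1/a_t)] = 13.651 km/s.
First burn Δv₁ = |v_a − v₁| = 9.897 km/s.
At r₂, v₂ = √(μ/r₂) = 52.40 km/s.
Transfer-orbit speed at r₂: v_p = √[μ(2/r₂ − 1/a_t)] = 67.59 km/s.
Second burn Δv₂ = |v₂ − v_p| = 15.19 km/s.
Δv = Δv₁ + Δv₂ = 9.897 + 15.19 = 25.09 km/s.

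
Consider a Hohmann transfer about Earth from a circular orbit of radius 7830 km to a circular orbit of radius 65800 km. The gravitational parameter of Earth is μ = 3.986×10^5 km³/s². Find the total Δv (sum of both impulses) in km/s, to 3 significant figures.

Δv = 3.73 km/s

Transfer-ellipse semi-major axis a_t = (r₁ + r₂)/2 = (7830 + 65800)/2 = 36815 km.
Circular speed at r₁: v₁ = √(μ/r₁) = √(3.986×10^5/7830) = 7.135 km/s.
Transfer-orbit speed at r₁ (vis-viva equation): v_p = √[μ(2/r₁ − 1/a_t)] = 9.539 km/s.
First burn Δv₁ = |v_p − v₁| = 2.404 km/s.
At r₂, v₂ = √(μ/r₂) = 2.461 km/s.
Transfer-orbit speed at r₂: v_a = √[μ(2/r₂ − 1/a_t)] = 1.135 km/s.
Second burn Δv₂ = |v₂ − v_a| = 1.326 km/s.
Total Δv = Δv₁ + Δv₂ = 3.730 km/s.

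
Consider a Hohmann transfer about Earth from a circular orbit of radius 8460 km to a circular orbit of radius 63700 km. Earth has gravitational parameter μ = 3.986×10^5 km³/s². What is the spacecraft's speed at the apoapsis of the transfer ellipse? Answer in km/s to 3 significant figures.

The Hohmann ellipse has a_t = (r₁ + r₂)/2 = 36080 km.
The apoapsis of the transfer ellipse is at r = 63700 km.
From the vis-viva equation, v = √[μ(2/r − 1/a_t)] = 1.211 km/s.

v = 1.21 km/s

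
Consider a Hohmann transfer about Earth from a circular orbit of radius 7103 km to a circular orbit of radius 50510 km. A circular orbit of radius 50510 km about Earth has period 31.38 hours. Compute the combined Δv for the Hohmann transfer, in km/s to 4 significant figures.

Δv = 3.843 km/s

From Kepler's third law T² = 4π²r³/μ at r = 50510 km, T = 31.38 hours = 31.38 × 3600 s = 1.12968×10^5 s: μ = 4π²r³/T² = 3.98640×10^5 km³/s².
Semi-major axis of the transfer orbit: a_t = (7103 + 50510)/2 = 28806.5 km.
Circular speed at r₁: v₁ = √(μ/r₁) = √(3.98640×10^5/7103) = 7.49151 km/s.
Transfer-orbit speed at r₁ (v² = μ(2/r − 1/a)): v_p = √[μ(2/r₁ − 1/a_t)] = 9.92003 km/s.
First burn Δv₁ = |v_p − v₁| = 2.429 km/s.
Circular speed at r₂: v₂ = √(μ/r₂) = 2.809 km/s.
Transfer-orbit speed at r₂: v_a = √[μ(2/r₂ − 1/a_t)] = 1.395 km/s.
Second burn Δv₂ = |v₂ − v_a| = 1.414 km/s.
Total Δv = Δv₁ + Δv₂ = 3.843 km/s.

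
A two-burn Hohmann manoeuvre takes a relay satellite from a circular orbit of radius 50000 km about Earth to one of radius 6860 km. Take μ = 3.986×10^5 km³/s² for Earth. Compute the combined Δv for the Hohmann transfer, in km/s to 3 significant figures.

Δv = 3.92 km/s

Semi-major axis of the transfer orbit: a_t = (50000 + 6860)/2 = 28430 km.
Circular speed at r₁: v₁ = √(μ/r₁) = √(3.986×10^5/50000) = 2.8235 km/s.
Transfer-orbit speed at r₁ (vis-viva): v_a = √[μ(2/r₁ − 1/a_t)] = 1.3869 km/s.
First burn Δv₁ = |v_a − v₁| = 1.437 km/s.
At r₂, v₂ = √(μ/r₂) = 7.6227 km/s.
Transfer-orbit speed at r₂: v_p = √[μ(2/r₂ − 1/a_t)] = 10.109 km/s.
Second burn Δv₂ = |v₂ − v_p| = 2.486 km/s.
Δv = Δv₁ + Δv₂ = 1.437 + 2.486 = 3.923 km/s.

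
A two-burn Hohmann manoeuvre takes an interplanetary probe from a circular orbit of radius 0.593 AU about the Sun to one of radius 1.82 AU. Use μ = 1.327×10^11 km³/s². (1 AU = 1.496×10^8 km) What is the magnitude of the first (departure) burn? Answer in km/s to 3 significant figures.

Δv₁ = 8.83 km/s

In km: r₁ = 0.593 × 1.496×10^8 = 8.87128×10^7 km; r₂ = 1.82 × 1.496×10^8 = 2.72272×10^8 km.
The Hohmann ellipse has a_t = (r₁ + r₂)/2 = 1.804924×10^8 km.
On the circular orbit at r = 8.87128×10^7 km, v_c = √(μ/r) = 38.676 km/s.
Vis-viva on the transfer ellipse at r = 8.87128×10^7 km gives v_t = √[μ(2/r − 1/a_t)] = 47.502 km/s.
Δv₁ = |v_t − v_c| = |47.502 − 38.676| = 8.826 km/s.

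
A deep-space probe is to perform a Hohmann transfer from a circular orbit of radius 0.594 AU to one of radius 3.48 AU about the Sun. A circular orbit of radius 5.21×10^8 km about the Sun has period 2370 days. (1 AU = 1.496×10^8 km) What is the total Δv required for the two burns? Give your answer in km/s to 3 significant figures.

From Kepler's third law T² = 4π²r³/μ at r = 5.21×10^8 km, T = 2370 days = 2370 × 86400 s = 2.04768×10^8 s: μ = 4π²r³/T² = 1.33152×10^11 km³/s².
In km: r₁ = 0.594 × 1.496×10^8 = 8.88624×10^7 km; r₂ = 3.48 × 1.496×10^8 = 5.20608×10^8 km.
The Hohmann ellipse has a_t = (r₁ + r₂)/2 = 3.047352×10^8 km.
Circular speed at r₁: v₁ = √(μ/r₁) = √(1.33152×10^11/8.88624×10^7) = 38.709 km/s.
Transfer-orbit speed at r₁ (vis-viva equation): v_p = √[μ(2/r₁ − 1/a_t)] = 50.595 km/s.
First burn Δv₁ = |v_p − v₁| = 11.886 km/s.
Circular speed at r₂: v₂ = √(μ/r₂) = 15.9926 km/s.
Transfer-orbit speed at r₂: v_a = √[μ(2/r₂ − 1/a_t)] = 8.63608 km/s.
Second burn Δv₂ = |v₂ − v_a| = 7.3565 km/s.
Δv = Δv₁ + Δv₂ = 11.886 + 7.3565 = 19.24 km/s.

Δv = 19.2 km/s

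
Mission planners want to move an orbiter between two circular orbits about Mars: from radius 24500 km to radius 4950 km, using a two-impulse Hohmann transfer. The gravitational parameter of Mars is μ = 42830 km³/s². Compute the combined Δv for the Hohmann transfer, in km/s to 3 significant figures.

Semi-major axis of the transfer orbit: a_t = (24500 + 4950)/2 = 14725 km.
Circular speed at r₁: v₁ = √(μ/r₁) = √(42830/24500) = 1.3222 km/s.
On the transfer ellipse at r₁, vis-viva gives v_a = √[μ(2/r₁ − 1/a_t)] = 0.76659 km/s.
First burn Δv₁ = |v_a − v₁| = 0.5556 km/s.
Circular speed at r₂: v₂ = √(μ/r₂) = 2.94152 km/s.
Transfer-orbit speed at r₂: v_p = √[μ(2/r₂ − 1/a_t)] = 3.79426 km/s.
Second burn Δv₂ = |v₂ − v_p| = 0.8527 km/s.
Δv = Δv₁ + Δv₂ = 0.5556 + 0.8527 = 1.408 km/s.

Δv = 1.41 km/s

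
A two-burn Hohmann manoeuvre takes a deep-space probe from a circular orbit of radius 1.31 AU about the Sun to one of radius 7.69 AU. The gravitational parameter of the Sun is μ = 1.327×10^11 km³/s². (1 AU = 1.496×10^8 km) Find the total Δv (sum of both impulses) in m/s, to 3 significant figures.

Δv = 12900 m/s

In km: r₁ = 1.31 × 1.496×10^8 = 1.95976×10^8 km; r₂ = 7.69 × 1.496×10^8 = 1.150424×10^9 km.
Semi-major axis of the transfer orbit: a_t = (1.95976×10^8 + 1.150424×10^9)/2 = 6.732×10^8 km.
Circular speed at r₁: v₁ = √(μ/r₁) = √(1.327×10^11/1.95976×10^8) = 26.022 km/s.
On the transfer ellipse at r₁, v² = μ(2/r − 1/a) gives v_p = √[μ(2/r₁ − 1/a_t)] = 34.017 km/s.
First burn Δv₁ = |v_p − v₁| = 7.995 km/s.
Circular speed at r₂: v₂ = √(μ/r₂) = 10.74 km/s.
Transfer-orbit speed at r₂: v_a = √[μ(2/r₂ − 1/a_t)] = 5.795 km/s.
Second burn Δv₂ = |v₂ − v_a| = 4.945 km/s.
Total Δv = Δv₁ + Δv₂ = 12.94 km/s.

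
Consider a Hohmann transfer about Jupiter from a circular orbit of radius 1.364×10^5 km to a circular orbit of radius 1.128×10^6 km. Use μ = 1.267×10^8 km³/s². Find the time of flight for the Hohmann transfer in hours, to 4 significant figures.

Semi-major axis of the transfer orbit: a_t = (1.364×10^5 + 1.128×10^6)/2 = 6.322×10^5 km.
Transfer time t = π√(a_t³/μ) = π√((6.322×10^5)³ / 1.267×10^8) = 1.403×10^5 s.
Converting: 1.403×10^5 s ÷ 3600 s/hour = 38.97 hours.

t = 38.97 hours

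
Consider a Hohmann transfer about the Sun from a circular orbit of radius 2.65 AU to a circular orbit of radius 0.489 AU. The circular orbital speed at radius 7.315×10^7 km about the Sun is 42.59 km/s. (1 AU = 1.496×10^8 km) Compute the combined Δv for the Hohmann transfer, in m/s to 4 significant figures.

From the circular-orbit relation v² = μ/r at r = 7.315×10^7 km: μ = v²r = (42.59)² × 7.315×10^7 = 1.32687×10^11 km³/s².
In km: r₁ = 2.65 × 1.496×10^8 = 3.9644×10^8 km; r₂ = 0.489 × 1.496×10^8 = 7.31544×10^7 km.
The Hohmann ellipse has a_t = (r₁ + r₂)/2 = 2.347972×10^8 km.
Circular speed at r₁: v₁ = √(μ/r₁) = √(1.32687×10^11/3.9644×10^8) = 18.295 km/s.
Transfer-orbit speed at r₁ (vis-viva): v_a = √[μ(2/r₁ − 1/a_t)] = 10.212 km/s.
First burn Δv₁ = |v_a − v₁| = 8.083 km/s.
At r₂, v₂ = √(μ/r₂) = 42.59 km/s.
Transfer-orbit speed at r₂: v_p = √[μ(2/r₂ − 1/a_t)] = 55.34 km/s.
Second burn Δv₂ = |v₂ − v_p| = 12.75 km/s.
Total Δv = Δv₁ + Δv₂ = 20.83 km/s.

Δv = 20830 m/s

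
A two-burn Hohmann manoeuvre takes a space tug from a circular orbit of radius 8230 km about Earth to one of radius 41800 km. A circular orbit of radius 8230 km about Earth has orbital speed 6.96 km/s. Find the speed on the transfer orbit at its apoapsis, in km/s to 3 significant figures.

v = 1.77 km/s

From the circular-orbit relation v² = μ/r at r = 8230 km: μ = v²r = (6.96)² × 8230 = 3.98674×10^5 km³/s².
Transfer-ellipse semi-major axis a_t = (r₁ + r₂)/2 = (8230 + 41800)/2 = 25015 km.
The apoapsis of the transfer ellipse is at r = 41800 km.
Applying v² = μ(2/r − 1/a_t): v = 1.771 km/s.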